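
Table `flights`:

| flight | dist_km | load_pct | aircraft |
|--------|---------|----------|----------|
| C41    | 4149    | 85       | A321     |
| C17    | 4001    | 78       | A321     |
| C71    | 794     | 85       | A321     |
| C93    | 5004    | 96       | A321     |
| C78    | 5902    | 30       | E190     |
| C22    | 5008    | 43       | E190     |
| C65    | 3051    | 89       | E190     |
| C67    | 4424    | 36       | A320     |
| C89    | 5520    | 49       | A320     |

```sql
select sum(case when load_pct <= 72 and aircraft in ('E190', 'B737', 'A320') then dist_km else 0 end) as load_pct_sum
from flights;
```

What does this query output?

20854

flight=C41: ✗
flight=C17: ✗
flight=C71: ✗
flight=C93: ✗
flight=C78: ✓ → 5902
flight=C22: ✓ → 5008
flight=C65: ✗
flight=C67: ✓ → 4424
flight=C89: ✓ → 5520
load_pct_sum = 5902 + 5008 + 4424 + 5520 = 20854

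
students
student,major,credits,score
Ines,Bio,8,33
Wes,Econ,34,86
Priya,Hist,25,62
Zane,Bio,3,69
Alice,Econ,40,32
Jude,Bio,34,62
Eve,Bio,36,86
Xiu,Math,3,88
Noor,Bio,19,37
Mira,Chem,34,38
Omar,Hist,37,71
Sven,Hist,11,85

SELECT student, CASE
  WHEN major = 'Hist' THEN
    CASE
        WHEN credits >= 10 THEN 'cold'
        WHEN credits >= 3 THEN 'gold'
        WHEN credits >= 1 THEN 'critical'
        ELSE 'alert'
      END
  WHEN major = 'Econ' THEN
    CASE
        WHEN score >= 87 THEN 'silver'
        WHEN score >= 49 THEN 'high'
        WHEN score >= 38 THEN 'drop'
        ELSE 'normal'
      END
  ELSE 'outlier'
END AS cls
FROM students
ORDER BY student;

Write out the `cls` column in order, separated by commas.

normal, outlier, outlier, outlier, outlier, outlier, cold, cold, cold, high, outlier, outlier

student=Alice: major='Econ' → inner[ELSE] → normal
student=Eve: major='Bio' → outer ELSE → outlier
student=Ines: major='Bio' → outer ELSE → outlier
student=Jude: major='Bio' → outer ELSE → outlier
student=Mira: major='Chem' → outer ELSE → outlier
student=Noor: major='Bio' → outer ELSE → outlier
student=Omar: major='Hist' → inner[credits >= 10] → cold
student=Priya: major='Hist' → inner[credits >= 10] → cold
student=Sven: major='Hist' → inner[credits >= 10] → cold
student=Wes: major='Econ' → inner[score >= 49] → high
student=Xiu: major='Math' → outer ELSE → outlier
student=Zane: major='Bio' → outer ELSE → outlier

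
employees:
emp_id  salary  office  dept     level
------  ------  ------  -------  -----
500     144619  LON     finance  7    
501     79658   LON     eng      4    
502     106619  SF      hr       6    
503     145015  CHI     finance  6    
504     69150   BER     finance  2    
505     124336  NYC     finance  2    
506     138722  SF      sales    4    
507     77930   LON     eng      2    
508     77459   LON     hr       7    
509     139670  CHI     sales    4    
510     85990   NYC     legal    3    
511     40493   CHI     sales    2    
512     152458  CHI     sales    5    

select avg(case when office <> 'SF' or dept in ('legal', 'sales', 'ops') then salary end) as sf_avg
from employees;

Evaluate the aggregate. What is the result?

emp_id=500: ✓ → 144619
emp_id=501: ✓ → 79658
emp_id=502: ✗
emp_id=503: ✓ → 145015
emp_id=504: ✓ → 69150
emp_id=505: ✓ → 124336
emp_id=506: ✓ → 138722
emp_id=507: ✓ → 77930
emp_id=508: ✓ → 77459
emp_id=509: ✓ → 139670
emp_id=510: ✓ → 85990
emp_id=511: ✓ → 40493
emp_id=512: ✓ → 152458
sf_avg = (144619 + 79658 + 145015 + 69150 + 124336 + 138722 + 77930 + 77459 + 139670 + 85990 + 40493 + 152458) / 12 = 106291.6666666667

106291.6666666667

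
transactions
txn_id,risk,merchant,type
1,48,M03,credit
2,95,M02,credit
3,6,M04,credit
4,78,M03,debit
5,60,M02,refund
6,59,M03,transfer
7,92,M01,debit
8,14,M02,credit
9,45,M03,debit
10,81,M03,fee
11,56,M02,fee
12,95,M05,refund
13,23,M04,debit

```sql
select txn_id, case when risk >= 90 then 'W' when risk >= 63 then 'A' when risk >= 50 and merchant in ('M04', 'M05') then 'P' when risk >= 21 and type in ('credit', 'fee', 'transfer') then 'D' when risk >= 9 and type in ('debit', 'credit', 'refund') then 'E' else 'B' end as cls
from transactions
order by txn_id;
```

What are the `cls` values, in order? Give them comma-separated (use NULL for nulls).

D, W, B, A, E, D, W, E, E, A, D, W, E

txn_id=1: risk >= 21 and type in ('credit', 'fee', 'transfer') → D
txn_id=2: risk >= 90 → W
txn_id=3: ELSE → B
txn_id=4: risk >= 63 → A
txn_id=5: risk >= 9 and type in ('debit', 'credit', 'refund') → E
txn_id=6: risk >= 21 and type in ('credit', 'fee', 'transfer') → D
txn_id=7: risk >= 90 → W
txn_id=8: risk >= 9 and type in ('debit', 'credit', 'refund') → E
txn_id=9: risk >= 9 and type in ('debit', 'credit', 'refund') → E
txn_id=10: risk >= 63 → A
txn_id=11: risk >= 21 and type in ('credit', 'fee', 'transfer') → D
txn_id=12: risk >= 90 → W
txn_id=13: risk >= 9 and type in ('debit', 'credit', 'refund') → E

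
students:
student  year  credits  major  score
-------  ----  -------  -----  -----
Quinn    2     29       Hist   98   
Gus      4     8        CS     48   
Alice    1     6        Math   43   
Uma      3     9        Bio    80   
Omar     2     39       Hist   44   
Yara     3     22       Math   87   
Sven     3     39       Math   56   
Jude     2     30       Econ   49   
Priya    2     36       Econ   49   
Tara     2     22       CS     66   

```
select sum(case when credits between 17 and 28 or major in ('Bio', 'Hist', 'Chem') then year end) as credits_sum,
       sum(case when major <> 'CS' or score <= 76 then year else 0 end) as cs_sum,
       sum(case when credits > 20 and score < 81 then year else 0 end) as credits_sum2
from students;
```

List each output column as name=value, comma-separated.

credits_sum=12, cs_sum=24, credits_sum2=11

[credits_sum: credits between 17 and 28 or major in ('Bio', 'Hist', 'Chem')]
student=Quinn: ✓ → 2
student=Gus: ✗
student=Alice: ✗
student=Uma: ✓ → 3
student=Omar: ✓ → 2
student=Yara: ✓ → 3
student=Sven: ✗
student=Jude: ✗
student=Priya: ✗
student=Tara: ✓ → 2
credits_sum = 2 + 3 + 2 + 3 + 2 = 12
—
[cs_sum: major <> 'CS' or score <= 76]
student=Quinn: ✓ → 2
student=Gus: ✓ → 4
student=Alice: ✓ → 1
student=Uma: ✓ → 3
student=Omar: ✓ → 2
student=Yara: ✓ → 3
student=Sven: ✓ → 3
student=Jude: ✓ → 2
student=Priya: ✓ → 2
student=Tara: ✓ → 2
cs_sum = 2 + 4 + 1 + 3 + 2 + 3 + 3 + 2 + 2 + 2 = 24
—
[credits_sum2: credits > 20 and score < 81]
student=Quinn: ✗
student=Gus: ✗
student=Alice: ✗
student=Uma: ✗
student=Omar: ✓ → 2
student=Yara: ✗
student=Sven: ✓ → 3
student=Jude: ✓ → 2
student=Priya: ✓ → 2
student=Tara: ✓ → 2
credits_sum2 = 2 + 3 + 2 + 2 + 2 = 11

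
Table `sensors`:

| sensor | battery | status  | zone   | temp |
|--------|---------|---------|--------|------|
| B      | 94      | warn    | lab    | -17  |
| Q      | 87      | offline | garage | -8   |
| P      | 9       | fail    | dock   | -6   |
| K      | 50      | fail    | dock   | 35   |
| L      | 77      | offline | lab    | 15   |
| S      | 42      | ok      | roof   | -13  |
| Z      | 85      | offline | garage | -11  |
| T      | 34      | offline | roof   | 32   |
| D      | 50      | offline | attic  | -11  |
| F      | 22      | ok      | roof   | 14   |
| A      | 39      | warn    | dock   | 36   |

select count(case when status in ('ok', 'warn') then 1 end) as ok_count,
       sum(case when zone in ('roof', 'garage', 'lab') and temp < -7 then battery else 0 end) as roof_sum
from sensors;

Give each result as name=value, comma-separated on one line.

ok_count=4, roof_sum=308

[ok_count: status in ('ok', 'warn')]
sensor=B: ✓ → 1
sensor=Q: ✗
sensor=P: ✗
sensor=K: ✗
sensor=L: ✗
sensor=S: ✓ → 1
sensor=Z: ✗
sensor=T: ✗
sensor=D: ✗
sensor=F: ✓ → 1
sensor=A: ✓ → 1
ok_count = COUNT(1, 1, 1, 1) = 4
—
[roof_sum: zone in ('roof', 'garage', 'lab') and temp < -7]
sensor=B: ✓ → 94
sensor=Q: ✓ → 87
sensor=P: ✗
sensor=K: ✗
sensor=L: ✗
sensor=S: ✓ → 42
sensor=Z: ✓ → 85
sensor=T: ✗
sensor=D: ✗
sensor=F: ✗
sensor=A: ✗
roof_sum = 94 + 87 + 42 + 85 = 308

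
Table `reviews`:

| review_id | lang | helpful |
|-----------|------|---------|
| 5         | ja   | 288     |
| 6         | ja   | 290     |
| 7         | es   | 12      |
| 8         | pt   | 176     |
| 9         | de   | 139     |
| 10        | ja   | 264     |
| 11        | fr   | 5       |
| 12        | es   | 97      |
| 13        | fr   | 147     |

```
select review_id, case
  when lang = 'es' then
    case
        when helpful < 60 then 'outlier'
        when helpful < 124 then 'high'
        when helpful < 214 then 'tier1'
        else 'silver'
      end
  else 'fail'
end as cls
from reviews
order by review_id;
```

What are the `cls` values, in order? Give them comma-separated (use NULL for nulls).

review_id=5: lang='ja' → outer ELSE → fail
review_id=6: lang='ja' → outer ELSE → fail
review_id=7: lang='es' → inner[helpful < 60] → outlier
review_id=8: lang='pt' → outer ELSE → fail
review_id=9: lang='de' → outer ELSE → fail
review_id=10: lang='ja' → outer ELSE → fail
review_id=11: lang='fr' → outer ELSE → fail
review_id=12: lang='es' → inner[helpful < 124] → high
review_id=13: lang='fr' → outer ELSE → fail

fail, fail, outlier, fail, fail, fail, fail, high, fail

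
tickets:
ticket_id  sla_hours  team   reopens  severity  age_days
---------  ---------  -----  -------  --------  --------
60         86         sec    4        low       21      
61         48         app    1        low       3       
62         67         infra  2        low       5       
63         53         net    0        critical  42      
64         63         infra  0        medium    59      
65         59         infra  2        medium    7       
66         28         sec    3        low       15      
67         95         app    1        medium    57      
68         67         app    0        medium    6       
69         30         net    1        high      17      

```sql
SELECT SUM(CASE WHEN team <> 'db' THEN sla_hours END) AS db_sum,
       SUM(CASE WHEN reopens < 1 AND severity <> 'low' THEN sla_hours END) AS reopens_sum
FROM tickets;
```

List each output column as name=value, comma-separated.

[db_sum: team <> 'db']
ticket_id=60: ✓ → 86
ticket_id=61: ✓ → 48
ticket_id=62: ✓ → 67
ticket_id=63: ✓ → 53
ticket_id=64: ✓ → 63
ticket_id=65: ✓ → 59
ticket_id=66: ✓ → 28
ticket_id=67: ✓ → 95
ticket_id=68: ✓ → 67
ticket_id=69: ✓ → 30
db_sum = 86 + 48 + 67 + 53 + 63 + 59 + 28 + 95 + 67 + 30 = 596
—
[reopens_sum: reopens < 1 AND severity <> 'low']
ticket_id=60: ✗
ticket_id=61: ✗
ticket_id=62: ✗
ticket_id=63: ✓ → 53
ticket_id=64: ✓ → 63
ticket_id=65: ✗
ticket_id=66: ✗
ticket_id=67: ✗
ticket_id=68: ✓ → 67
ticket_id=69: ✗
reopens_sum = 53 + 63 + 67 = 183

db_sum=596, reopens_sum=183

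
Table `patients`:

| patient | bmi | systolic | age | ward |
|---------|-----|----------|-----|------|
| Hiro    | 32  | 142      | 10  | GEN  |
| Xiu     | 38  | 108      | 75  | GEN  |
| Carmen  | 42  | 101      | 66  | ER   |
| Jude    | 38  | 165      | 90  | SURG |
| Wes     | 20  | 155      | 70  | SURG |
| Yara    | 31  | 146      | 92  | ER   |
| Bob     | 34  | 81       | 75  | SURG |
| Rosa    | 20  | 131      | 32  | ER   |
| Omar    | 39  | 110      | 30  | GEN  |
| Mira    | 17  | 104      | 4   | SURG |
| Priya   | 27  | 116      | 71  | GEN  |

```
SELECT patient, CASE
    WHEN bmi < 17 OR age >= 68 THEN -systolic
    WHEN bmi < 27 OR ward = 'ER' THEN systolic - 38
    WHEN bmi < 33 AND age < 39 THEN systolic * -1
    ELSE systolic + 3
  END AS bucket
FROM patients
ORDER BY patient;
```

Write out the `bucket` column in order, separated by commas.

patient=Bob: bmi < 17 OR age >= 68 → -81
patient=Carmen: bmi < 27 OR ward = 'ER' → 63
patient=Hiro: bmi < 33 AND age < 39 → -142
patient=Jude: bmi < 17 OR age >= 68 → -165
patient=Mira: bmi < 27 OR ward = 'ER' → 66
patient=Omar: ELSE → 113
patient=Priya: bmi < 17 OR age >= 68 → -116
patient=Rosa: bmi < 27 OR ward = 'ER' → 93
patient=Wes: bmi < 17 OR age >= 68 → -155
patient=Xiu: bmi < 17 OR age >= 68 → -108
patient=Yara: bmi < 17 OR age >= 68 → -146

-81, 63, -142, -165, 66, 113, -116, 93, -155, -108, -146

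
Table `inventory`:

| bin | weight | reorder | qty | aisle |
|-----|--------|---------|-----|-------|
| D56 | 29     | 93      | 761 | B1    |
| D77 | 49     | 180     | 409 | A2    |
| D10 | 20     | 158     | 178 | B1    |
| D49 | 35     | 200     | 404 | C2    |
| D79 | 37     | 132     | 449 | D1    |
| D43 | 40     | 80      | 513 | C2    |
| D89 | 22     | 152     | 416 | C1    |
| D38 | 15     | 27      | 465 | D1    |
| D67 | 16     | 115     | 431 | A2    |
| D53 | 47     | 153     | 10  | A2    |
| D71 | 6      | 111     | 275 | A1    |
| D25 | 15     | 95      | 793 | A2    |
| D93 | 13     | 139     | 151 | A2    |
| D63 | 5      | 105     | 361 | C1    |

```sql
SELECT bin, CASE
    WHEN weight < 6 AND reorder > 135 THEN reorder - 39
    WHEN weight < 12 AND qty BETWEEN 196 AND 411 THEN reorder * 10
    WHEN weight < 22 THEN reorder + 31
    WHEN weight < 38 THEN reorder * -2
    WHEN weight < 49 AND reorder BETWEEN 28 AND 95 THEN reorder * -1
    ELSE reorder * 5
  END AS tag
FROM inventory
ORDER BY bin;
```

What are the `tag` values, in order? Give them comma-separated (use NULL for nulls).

189, 126, 58, -80, -400, 765, -186, 1050, 146, 1110, 900, -264, -304, 170

bin=D10: weight < 22 → 189
bin=D25: weight < 22 → 126
bin=D38: weight < 22 → 58
bin=D43: weight < 49 AND reorder BETWEEN 28 AND 95 → -80
bin=D49: weight < 38 → -400
bin=D53: ELSE → 765
bin=D56: weight < 38 → -186
bin=D63: weight < 12 AND qty BETWEEN 196 AND 411 → 1050
bin=D67: weight < 22 → 146
bin=D71: weight < 12 AND qty BETWEEN 196 AND 411 → 1110
bin=D77: ELSE → 900
bin=D79: weight < 38 → -264
bin=D89: weight < 38 → -304
bin=D93: weight < 22 → 170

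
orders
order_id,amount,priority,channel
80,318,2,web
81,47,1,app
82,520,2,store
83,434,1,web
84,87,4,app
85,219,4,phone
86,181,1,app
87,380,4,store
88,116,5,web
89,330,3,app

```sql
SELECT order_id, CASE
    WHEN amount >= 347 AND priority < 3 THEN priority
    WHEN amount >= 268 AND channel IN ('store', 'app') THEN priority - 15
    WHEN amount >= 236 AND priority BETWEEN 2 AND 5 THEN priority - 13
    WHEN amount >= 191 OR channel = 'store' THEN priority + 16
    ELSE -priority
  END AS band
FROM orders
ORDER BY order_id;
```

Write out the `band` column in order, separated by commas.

-11, -1, 2, 1, -4, 20, -1, -11, -5, -12

order_id=80: amount >= 236 AND priority BETWEEN 2 AND 5 → -11
order_id=81: ELSE → -1
order_id=82: amount >= 347 AND priority < 3 → 2
order_id=83: amount >= 347 AND priority < 3 → 1
order_id=84: ELSE → -4
order_id=85: amount >= 191 OR channel = 'store' → 20
order_id=86: ELSE → -1
order_id=87: amount >= 268 AND channel IN ('store', 'app') → -11
order_id=88: ELSE → -5
order_id=89: amount >= 268 AND channel IN ('store', 'app') → -12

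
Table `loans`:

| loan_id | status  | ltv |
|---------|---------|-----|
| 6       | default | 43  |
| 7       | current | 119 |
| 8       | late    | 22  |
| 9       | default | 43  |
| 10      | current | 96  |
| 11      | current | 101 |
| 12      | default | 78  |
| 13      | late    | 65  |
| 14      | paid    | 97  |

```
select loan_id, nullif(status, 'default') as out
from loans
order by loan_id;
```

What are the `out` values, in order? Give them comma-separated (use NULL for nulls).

loan_id=6: status=default vs default: equal → NULL
loan_id=7: status=current vs default: differ → current
loan_id=8: status=late vs default: differ → late
loan_id=9: status=default vs default: equal → NULL
loan_id=10: status=current vs default: differ → current
loan_id=11: status=current vs default: differ → current
loan_id=12: status=default vs default: equal → NULL
loan_id=13: status=late vs default: differ → late
loan_id=14: status=paid vs default: differ → paid

NULL, current, late, NULL, current, current, NULL, late, paid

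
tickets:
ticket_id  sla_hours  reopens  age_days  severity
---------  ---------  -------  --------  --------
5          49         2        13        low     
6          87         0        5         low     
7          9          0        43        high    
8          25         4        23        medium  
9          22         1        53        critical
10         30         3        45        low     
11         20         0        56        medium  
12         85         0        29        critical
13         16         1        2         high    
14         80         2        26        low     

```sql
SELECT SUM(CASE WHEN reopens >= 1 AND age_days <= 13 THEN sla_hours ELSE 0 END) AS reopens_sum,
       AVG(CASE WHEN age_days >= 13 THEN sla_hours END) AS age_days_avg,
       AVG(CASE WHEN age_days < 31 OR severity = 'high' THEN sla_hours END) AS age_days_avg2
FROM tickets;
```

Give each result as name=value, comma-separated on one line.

reopens_sum=65, age_days_avg=40, age_days_avg2=50.1428571429

[reopens_sum: reopens >= 1 AND age_days <= 13]
ticket_id=5: ✓ → 49
ticket_id=6: ✗
ticket_id=7: ✗
ticket_id=8: ✗
ticket_id=9: ✗
ticket_id=10: ✗
ticket_id=11: ✗
ticket_id=12: ✗
ticket_id=13: ✓ → 16
ticket_id=14: ✗
reopens_sum = 49 + 16 = 65
—
[age_days_avg: age_days >= 13]
ticket_id=5: ✓ → 49
ticket_id=6: ✗
ticket_id=7: ✓ → 9
ticket_id=8: ✓ → 25
ticket_id=9: ✓ → 22
ticket_id=10: ✓ → 30
ticket_id=11: ✓ → 20
ticket_id=12: ✓ → 85
ticket_id=13: ✗
ticket_id=14: ✓ → 80
age_days_avg = (49 + 9 + 25 + 22 + 30 + 20 + 85 + 80) / 8 = 40
—
[age_days_avg2: age_days < 31 OR severity = 'high']
ticket_id=5: ✓ → 49
ticket_id=6: ✓ → 87
ticket_id=7: ✓ → 9
ticket_id=8: ✓ → 25
ticket_id=9: ✗
ticket_id=10: ✗
ticket_id=11: ✗
ticket_id=12: ✓ → 85
ticket_id=13: ✓ → 16
ticket_id=14: ✓ → 80
age_days_avg2 = (49 + 87 + 9 + 25 + 85 + 16 + 80) / 7 = 50.1428571429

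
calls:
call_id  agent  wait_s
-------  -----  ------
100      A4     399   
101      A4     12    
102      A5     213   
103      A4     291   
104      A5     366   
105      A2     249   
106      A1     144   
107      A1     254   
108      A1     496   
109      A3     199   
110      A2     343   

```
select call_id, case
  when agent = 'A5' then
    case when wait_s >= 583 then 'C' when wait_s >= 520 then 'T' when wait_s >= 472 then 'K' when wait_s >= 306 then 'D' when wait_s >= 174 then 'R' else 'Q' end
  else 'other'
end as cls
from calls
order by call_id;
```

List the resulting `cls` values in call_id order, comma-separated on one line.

other, other, R, other, D, other, other, other, other, other, other

call_id=100: agent='A4' → outer ELSE → other
call_id=101: agent='A4' → outer ELSE → other
call_id=102: agent='A5' → inner[wait_s >= 174] → R
call_id=103: agent='A4' → outer ELSE → other
call_id=104: agent='A5' → inner[wait_s >= 306] → D
call_id=105: agent='A2' → outer ELSE → other
call_id=106: agent='A1' → outer ELSE → other
call_id=107: agent='A1' → outer ELSE → other
call_id=108: agent='A1' → outer ELSE → other
call_id=109: agent='A3' → outer ELSE → other
call_id=110: agent='A2' → outer ELSE → other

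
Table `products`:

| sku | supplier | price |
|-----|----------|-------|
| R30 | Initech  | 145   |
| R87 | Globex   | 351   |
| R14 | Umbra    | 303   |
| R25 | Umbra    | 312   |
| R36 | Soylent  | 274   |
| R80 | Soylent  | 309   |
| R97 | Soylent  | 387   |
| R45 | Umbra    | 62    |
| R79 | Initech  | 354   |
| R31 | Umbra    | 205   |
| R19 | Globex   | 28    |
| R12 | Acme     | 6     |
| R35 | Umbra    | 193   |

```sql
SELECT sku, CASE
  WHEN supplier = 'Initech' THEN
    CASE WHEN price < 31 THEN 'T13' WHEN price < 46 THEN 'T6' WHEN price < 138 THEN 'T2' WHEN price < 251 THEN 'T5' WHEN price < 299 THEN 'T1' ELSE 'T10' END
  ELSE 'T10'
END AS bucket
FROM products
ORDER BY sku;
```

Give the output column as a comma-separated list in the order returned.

T10, T10, T10, T10, T5, T10, T10, T10, T10, T10, T10, T10, T10

sku=R12: supplier='Acme' → outer ELSE → T10
sku=R14: supplier='Umbra' → outer ELSE → T10
sku=R19: supplier='Globex' → outer ELSE → T10
sku=R25: supplier='Umbra' → outer ELSE → T10
sku=R30: supplier='Initech' → inner[price < 251] → T5
sku=R31: supplier='Umbra' → outer ELSE → T10
sku=R35: supplier='Umbra' → outer ELSE → T10
sku=R36: supplier='Soylent' → outer ELSE → T10
sku=R45: supplier='Umbra' → outer ELSE → T10
sku=R79: supplier='Initech' → inner[ELSE] → T10
sku=R80: supplier='Soylent' → outer ELSE → T10
sku=R87: supplier='Globex' → outer ELSE → T10
sku=R97: supplier='Soylent' → outer ELSE → T10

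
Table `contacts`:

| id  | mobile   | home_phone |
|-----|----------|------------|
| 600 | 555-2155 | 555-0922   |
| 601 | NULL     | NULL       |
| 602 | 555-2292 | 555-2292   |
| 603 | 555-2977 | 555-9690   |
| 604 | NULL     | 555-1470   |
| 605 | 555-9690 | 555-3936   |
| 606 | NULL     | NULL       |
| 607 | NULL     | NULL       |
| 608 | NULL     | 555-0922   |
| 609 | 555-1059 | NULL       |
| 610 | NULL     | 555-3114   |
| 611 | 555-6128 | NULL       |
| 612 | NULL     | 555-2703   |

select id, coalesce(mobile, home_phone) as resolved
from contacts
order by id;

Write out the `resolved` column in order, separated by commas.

id=600: mobile=555-2155 → 555-2155
id=601: mobile=NULL, home_phone=NULL (all NULL) → NULL
id=602: mobile=555-2292 → 555-2292
id=603: mobile=555-2977 → 555-2977
id=604: mobile=NULL, home_phone=555-1470 → 555-1470
id=605: mobile=555-9690 → 555-9690
id=606: mobile=NULL, home_phone=NULL (all NULL) → NULL
id=607: mobile=NULL, home_phone=NULL (all NULL) → NULL
id=608: mobile=NULL, home_phone=555-0922 → 555-0922
id=609: mobile=555-1059 → 555-1059
id=610: mobile=NULL, home_phone=555-3114 → 555-3114
id=611: mobile=555-6128 → 555-6128
id=612: mobile=NULL, home_phone=555-2703 → 555-2703

555-2155, NULL, 555-2292, 555-2977, 555-1470, 555-9690, NULL, NULL, 555-0922, 555-1059, 555-3114, 555-6128, 555-2703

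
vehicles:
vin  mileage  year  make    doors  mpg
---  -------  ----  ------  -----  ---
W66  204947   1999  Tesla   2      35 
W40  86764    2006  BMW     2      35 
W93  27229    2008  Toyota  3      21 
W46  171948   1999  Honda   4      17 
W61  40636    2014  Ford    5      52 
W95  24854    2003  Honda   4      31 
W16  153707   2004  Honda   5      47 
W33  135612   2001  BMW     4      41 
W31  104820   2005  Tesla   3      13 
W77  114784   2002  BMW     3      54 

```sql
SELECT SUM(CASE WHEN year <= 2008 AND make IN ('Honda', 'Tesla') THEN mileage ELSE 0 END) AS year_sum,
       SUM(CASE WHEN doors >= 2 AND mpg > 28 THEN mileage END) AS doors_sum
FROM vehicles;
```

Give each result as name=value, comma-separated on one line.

[year_sum: year <= 2008 AND make IN ('Honda', 'Tesla')]
vin=W66: ✓ → 204947
vin=W40: ✗
vin=W93: ✗
vin=W46: ✓ → 171948
vin=W61: ✗
vin=W95: ✓ → 24854
vin=W16: ✓ → 153707
vin=W33: ✗
vin=W31: ✓ → 104820
vin=W77: ✗
year_sum = 204947 + 171948 + 24854 + 153707 + 104820 = 660276
—
[doors_sum: doors >= 2 AND mpg > 28]
vin=W66: ✓ → 204947
vin=W40: ✓ → 86764
vin=W93: ✗
vin=W46: ✗
vin=W61: ✓ → 40636
vin=W95: ✓ → 24854
vin=W16: ✓ → 153707
vin=W33: ✓ → 135612
vin=W31: ✗
vin=W77: ✓ → 114784
doors_sum = 204947 + 86764 + 40636 + 24854 + 153707 + 135612 + 114784 = 761304

year_sum=660276, doors_sum=761304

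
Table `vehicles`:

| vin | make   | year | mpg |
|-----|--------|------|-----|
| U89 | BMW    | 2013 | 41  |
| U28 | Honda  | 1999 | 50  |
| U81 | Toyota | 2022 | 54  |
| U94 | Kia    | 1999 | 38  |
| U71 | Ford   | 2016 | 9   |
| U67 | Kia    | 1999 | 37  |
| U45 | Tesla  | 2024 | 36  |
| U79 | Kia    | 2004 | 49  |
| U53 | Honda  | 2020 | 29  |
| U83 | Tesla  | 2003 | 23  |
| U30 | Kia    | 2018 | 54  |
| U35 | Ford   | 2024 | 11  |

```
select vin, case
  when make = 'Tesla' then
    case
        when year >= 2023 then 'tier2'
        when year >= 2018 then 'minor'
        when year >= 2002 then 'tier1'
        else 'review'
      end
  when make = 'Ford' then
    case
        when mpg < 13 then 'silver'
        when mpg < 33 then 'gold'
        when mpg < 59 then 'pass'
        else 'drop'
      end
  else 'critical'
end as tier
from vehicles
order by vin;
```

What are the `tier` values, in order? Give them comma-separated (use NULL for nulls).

vin=U28: make='Honda' → outer ELSE → critical
vin=U30: make='Kia' → outer ELSE → critical
vin=U35: make='Ford' → inner[mpg < 13] → silver
vin=U45: make='Tesla' → inner[year >= 2023] → tier2
vin=U53: make='Honda' → outer ELSE → critical
vin=U67: make='Kia' → outer ELSE → critical
vin=U71: make='Ford' → inner[mpg < 13] → silver
vin=U79: make='Kia' → outer ELSE → critical
vin=U81: make='Toyota' → outer ELSE → critical
vin=U83: make='Tesla' → inner[year >= 2002] → tier1
vin=U89: make='BMW' → outer ELSE → critical
vin=U94: make='Kia' → outer ELSE → critical

critical, critical, silver, tier2, critical, critical, silver, critical, critical, tier1, critical, critical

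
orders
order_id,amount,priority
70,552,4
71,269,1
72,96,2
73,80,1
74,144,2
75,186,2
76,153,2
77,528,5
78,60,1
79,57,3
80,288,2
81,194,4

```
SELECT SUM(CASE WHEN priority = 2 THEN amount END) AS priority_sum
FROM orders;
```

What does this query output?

order_id=70: ✗
order_id=71: ✗
order_id=72: ✓ → 96
order_id=73: ✗
order_id=74: ✓ → 144
order_id=75: ✓ → 186
order_id=76: ✓ → 153
order_id=77: ✗
order_id=78: ✗
order_id=79: ✗
order_id=80: ✓ → 288
order_id=81: ✗
priority_sum = 96 + 144 + 186 + 153 + 288 = 867

867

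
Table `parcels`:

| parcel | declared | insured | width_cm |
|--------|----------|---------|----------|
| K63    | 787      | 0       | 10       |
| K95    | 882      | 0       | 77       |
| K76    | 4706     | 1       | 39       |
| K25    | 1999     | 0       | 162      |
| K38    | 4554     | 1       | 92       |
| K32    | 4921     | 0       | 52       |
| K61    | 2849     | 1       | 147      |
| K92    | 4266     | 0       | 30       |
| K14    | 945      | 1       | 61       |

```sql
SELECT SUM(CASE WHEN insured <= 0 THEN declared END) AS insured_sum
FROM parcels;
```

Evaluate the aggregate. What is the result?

12855

parcel=K63: ✓ → 787
parcel=K95: ✓ → 882
parcel=K76: ✗
parcel=K25: ✓ → 1999
parcel=K38: ✗
parcel=K32: ✓ → 4921
parcel=K61: ✗
parcel=K92: ✓ → 4266
parcel=K14: ✗
insured_sum = 787 + 882 + 1999 + 4921 + 4266 = 12855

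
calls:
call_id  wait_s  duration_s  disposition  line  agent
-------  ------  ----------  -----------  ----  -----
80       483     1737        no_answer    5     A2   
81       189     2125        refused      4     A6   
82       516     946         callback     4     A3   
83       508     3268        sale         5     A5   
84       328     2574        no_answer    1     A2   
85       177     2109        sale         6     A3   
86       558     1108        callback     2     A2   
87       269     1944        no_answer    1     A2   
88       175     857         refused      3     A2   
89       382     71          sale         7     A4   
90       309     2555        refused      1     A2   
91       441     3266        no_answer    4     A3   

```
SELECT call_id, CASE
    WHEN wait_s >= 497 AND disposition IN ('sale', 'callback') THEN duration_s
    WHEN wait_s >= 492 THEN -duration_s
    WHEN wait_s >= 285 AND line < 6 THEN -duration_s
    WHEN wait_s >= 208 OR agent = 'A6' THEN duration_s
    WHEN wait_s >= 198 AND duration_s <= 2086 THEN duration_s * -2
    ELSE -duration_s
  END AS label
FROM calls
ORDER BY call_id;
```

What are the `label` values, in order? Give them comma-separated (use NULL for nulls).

-1737, 2125, 946, 3268, -2574, -2109, 1108, 1944, -857, 71, -2555, -3266

call_id=80: wait_s >= 285 AND line < 6 → -1737
call_id=81: wait_s >= 208 OR agent = 'A6' → 2125
call_id=82: wait_s >= 497 AND disposition IN ('sale', 'callback') → 946
call_id=83: wait_s >= 497 AND disposition IN ('sale', 'callback') → 3268
call_id=84: wait_s >= 285 AND line < 6 → -2574
call_id=85: ELSE → -2109
call_id=86: wait_s >= 497 AND disposition IN ('sale', 'callback') → 1108
call_id=87: wait_s >= 208 OR agent = 'A6' → 1944
call_id=88: ELSE → -857
call_id=89: wait_s >= 208 OR agent = 'A6' → 71
call_id=90: wait_s >= 285 AND line < 6 → -2555
call_id=91: wait_s >= 285 AND line < 6 → -3266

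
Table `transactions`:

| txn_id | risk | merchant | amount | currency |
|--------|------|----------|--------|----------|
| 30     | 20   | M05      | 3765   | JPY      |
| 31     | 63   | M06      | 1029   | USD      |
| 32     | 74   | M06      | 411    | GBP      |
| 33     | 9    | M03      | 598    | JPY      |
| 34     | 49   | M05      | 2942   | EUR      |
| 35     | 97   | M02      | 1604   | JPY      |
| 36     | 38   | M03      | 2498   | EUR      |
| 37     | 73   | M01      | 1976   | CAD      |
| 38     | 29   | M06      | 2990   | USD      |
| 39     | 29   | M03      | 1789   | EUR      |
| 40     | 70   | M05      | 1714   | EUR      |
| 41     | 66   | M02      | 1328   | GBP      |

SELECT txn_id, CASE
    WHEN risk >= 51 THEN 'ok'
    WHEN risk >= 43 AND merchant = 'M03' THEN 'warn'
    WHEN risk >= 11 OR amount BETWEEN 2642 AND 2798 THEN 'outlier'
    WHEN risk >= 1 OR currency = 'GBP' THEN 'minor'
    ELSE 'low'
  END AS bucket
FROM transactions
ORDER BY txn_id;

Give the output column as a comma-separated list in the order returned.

txn_id=30: risk >= 11 OR amount BETWEEN 2642 AND 2798 → outlier
txn_id=31: risk >= 51 → ok
txn_id=32: risk >= 51 → ok
txn_id=33: risk >= 1 OR currency = 'GBP' → minor
txn_id=34: risk >= 11 OR amount BETWEEN 2642 AND 2798 → outlier
txn_id=35: risk >= 51 → ok
txn_id=36: risk >= 11 OR amount BETWEEN 2642 AND 2798 → outlier
txn_id=37: risk >= 51 → ok
txn_id=38: risk >= 11 OR amount BETWEEN 2642 AND 2798 → outlier
txn_id=39: risk >= 11 OR amount BETWEEN 2642 AND 2798 → outlier
txn_id=40: risk >= 51 → ok
txn_id=41: risk >= 51 → ok

outlier, ok, ok, minor, outlier, ok, outlier, ok, outlier, outlier, ok, ok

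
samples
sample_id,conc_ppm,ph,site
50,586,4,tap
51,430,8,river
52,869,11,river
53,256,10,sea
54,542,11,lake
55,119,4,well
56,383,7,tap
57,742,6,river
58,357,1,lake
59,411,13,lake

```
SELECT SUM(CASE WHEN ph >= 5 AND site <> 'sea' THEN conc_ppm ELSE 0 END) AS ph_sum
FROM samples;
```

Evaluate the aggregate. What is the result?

sample_id=50: ✗
sample_id=51: ✓ → 430
sample_id=52: ✓ → 869
sample_id=53: ✗
sample_id=54: ✓ → 542
sample_id=55: ✗
sample_id=56: ✓ → 383
sample_id=57: ✓ → 742
sample_id=58: ✗
sample_id=59: ✓ → 411
ph_sum = 430 + 869 + 542 + 383 + 742 + 411 = 3377

3377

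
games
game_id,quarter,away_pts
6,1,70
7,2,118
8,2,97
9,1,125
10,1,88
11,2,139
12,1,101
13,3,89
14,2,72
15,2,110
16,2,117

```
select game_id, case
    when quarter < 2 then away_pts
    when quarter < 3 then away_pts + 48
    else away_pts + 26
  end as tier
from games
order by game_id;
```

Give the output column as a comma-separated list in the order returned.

70, 166, 145, 125, 88, 187, 101, 115, 120, 158, 165

game_id=6: quarter < 2 → 70
game_id=7: quarter < 3 → 166
game_id=8: quarter < 3 → 145
game_id=9: quarter < 2 → 125
game_id=10: quarter < 2 → 88
game_id=11: quarter < 3 → 187
game_id=12: quarter < 2 → 101
game_id=13: ELSE → 115
game_id=14: quarter < 3 → 120
game_id=15: quarter < 3 → 158
game_id=16: quarter < 3 → 165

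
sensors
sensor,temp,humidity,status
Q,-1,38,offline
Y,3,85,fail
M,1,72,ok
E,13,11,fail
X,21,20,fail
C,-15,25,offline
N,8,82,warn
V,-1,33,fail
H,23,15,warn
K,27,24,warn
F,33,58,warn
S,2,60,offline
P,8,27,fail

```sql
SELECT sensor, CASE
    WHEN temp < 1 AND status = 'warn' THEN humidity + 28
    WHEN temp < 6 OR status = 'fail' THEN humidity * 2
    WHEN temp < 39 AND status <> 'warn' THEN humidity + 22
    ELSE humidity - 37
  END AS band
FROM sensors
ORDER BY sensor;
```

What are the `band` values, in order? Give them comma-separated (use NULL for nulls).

sensor=C: temp < 6 OR status = 'fail' → 50
sensor=E: temp < 6 OR status = 'fail' → 22
sensor=F: ELSE → 21
sensor=H: ELSE → -22
sensor=K: ELSE → -13
sensor=M: temp < 6 OR status = 'fail' → 144
sensor=N: ELSE → 45
sensor=P: temp < 6 OR status = 'fail' → 54
sensor=Q: temp < 6 OR status = 'fail' → 76
sensor=S: temp < 6 OR status = 'fail' → 120
sensor=V: temp < 6 OR status = 'fail' → 66
sensor=X: temp < 6 OR status = 'fail' → 40
sensor=Y: temp < 6 OR status = 'fail' → 170

50, 22, 21, -22, -13, 144, 45, 54, 76, 120, 66, 40, 170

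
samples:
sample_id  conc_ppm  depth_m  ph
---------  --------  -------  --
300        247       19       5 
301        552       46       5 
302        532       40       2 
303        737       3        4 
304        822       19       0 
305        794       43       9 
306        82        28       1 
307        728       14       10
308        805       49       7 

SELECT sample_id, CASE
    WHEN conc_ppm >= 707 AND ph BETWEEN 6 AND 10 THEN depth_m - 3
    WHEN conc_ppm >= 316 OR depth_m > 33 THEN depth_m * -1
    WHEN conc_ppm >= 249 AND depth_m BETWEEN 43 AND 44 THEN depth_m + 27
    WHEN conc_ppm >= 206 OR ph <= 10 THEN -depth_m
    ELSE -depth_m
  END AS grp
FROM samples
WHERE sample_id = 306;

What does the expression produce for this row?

sample_id = 306: conc_ppm=82, depth_m=28, ph=1.
conc_ppm >= 707 AND ph BETWEEN 6 AND 10 → false
conc_ppm >= 316 OR depth_m > 33 → false
conc_ppm >= 249 AND depth_m BETWEEN 43 AND 44 → false
conc_ppm >= 206 OR ph <= 10 → true → -28

-28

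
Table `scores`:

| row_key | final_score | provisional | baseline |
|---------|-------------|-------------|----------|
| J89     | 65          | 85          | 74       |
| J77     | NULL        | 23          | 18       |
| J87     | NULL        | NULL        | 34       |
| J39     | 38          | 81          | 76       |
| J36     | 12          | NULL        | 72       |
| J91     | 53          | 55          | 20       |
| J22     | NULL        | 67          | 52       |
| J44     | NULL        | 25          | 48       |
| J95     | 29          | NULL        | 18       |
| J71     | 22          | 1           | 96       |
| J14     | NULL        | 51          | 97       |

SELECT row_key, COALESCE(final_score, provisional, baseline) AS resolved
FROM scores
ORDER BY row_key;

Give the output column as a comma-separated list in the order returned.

51, 67, 12, 38, 25, 22, 23, 34, 65, 53, 29

row_key=J14: final_score=NULL, provisional=51 → 51
row_key=J22: final_score=NULL, provisional=67 → 67
row_key=J36: final_score=12 → 12
row_key=J39: final_score=38 → 38
row_key=J44: final_score=NULL, provisional=25 → 25
row_key=J71: final_score=22 → 22
row_key=J77: final_score=NULL, provisional=23 → 23
row_key=J87: final_score=NULL, provisional=NULL, baseline=34 → 34
row_key=J89: final_score=65 → 65
row_key=J91: final_score=53 → 53
row_key=J95: final_score=29 → 29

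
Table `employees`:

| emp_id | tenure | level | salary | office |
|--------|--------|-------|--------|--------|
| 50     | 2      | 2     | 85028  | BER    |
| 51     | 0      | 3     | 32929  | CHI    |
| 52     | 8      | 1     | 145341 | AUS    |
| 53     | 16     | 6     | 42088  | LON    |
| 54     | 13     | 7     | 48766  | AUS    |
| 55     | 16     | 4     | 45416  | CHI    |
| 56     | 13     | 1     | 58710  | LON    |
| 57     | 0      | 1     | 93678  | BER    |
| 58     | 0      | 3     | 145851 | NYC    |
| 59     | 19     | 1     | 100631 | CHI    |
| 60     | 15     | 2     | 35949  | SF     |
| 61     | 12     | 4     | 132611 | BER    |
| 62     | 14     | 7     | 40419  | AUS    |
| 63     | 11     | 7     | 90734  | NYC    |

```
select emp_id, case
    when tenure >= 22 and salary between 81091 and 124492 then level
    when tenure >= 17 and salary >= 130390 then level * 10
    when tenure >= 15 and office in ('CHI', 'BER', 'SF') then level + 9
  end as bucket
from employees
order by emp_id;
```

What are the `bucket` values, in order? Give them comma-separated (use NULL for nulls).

emp_id=50: (no match → NULL) → NULL
emp_id=51: (no match → NULL) → NULL
emp_id=52: (no match → NULL) → NULL
emp_id=53: (no match → NULL) → NULL
emp_id=54: (no match → NULL) → NULL
emp_id=55: tenure >= 15 and office in ('CHI', 'BER', 'SF') → 13
emp_id=56: (no match → NULL) → NULL
emp_id=57: (no match → NULL) → NULL
emp_id=58: (no match → NULL) → NULL
emp_id=59: tenure >= 15 and office in ('CHI', 'BER', 'SF') → 10
emp_id=60: tenure >= 15 and office in ('CHI', 'BER', 'SF') → 11
emp_id=61: (no match → NULL) → NULL
emp_id=62: (no match → NULL) → NULL
emp_id=63: (no match → NULL) → NULL

NULL, NULL, NULL, NULL, NULL, 13, NULL, NULL, NULL, 10, 11, NULL, NULL, NULL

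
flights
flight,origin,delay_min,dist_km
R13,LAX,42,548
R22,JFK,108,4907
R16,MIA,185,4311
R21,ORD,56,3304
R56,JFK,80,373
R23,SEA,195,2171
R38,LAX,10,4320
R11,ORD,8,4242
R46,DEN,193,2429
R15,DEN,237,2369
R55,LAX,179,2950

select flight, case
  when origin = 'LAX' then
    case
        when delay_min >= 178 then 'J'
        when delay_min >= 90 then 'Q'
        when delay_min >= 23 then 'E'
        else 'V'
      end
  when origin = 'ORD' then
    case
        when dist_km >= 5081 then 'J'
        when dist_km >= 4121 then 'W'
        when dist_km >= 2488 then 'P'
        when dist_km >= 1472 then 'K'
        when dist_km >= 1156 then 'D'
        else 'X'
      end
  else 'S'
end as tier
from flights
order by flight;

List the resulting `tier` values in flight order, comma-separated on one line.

flight=R11: origin='ORD' → inner[dist_km >= 4121] → W
flight=R13: origin='LAX' → inner[delay_min >= 23] → E
flight=R15: origin='DEN' → outer ELSE → S
flight=R16: origin='MIA' → outer ELSE → S
flight=R21: origin='ORD' → inner[dist_km >= 2488] → P
flight=R22: origin='JFK' → outer ELSE → S
flight=R23: origin='SEA' → outer ELSE → S
flight=R38: origin='LAX' → inner[ELSE] → V
flight=R46: origin='DEN' → outer ELSE → S
flight=R55: origin='LAX' → inner[delay_min >= 178] → J
flight=R56: origin='JFK' → outer ELSE → S

W, E, S, S, P, S, S, V, S, J, S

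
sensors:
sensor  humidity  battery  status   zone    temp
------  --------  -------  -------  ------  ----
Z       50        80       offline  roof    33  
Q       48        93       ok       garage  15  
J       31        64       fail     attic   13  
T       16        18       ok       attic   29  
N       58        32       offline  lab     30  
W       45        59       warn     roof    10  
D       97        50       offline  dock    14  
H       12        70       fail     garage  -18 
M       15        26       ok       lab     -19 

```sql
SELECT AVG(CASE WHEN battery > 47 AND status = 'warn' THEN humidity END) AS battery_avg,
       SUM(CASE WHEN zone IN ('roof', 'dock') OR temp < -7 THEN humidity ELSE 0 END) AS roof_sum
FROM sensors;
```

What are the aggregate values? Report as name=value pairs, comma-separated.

[battery_avg: battery > 47 AND status = 'warn']
sensor=Z: ✗
sensor=Q: ✗
sensor=J: ✗
sensor=T: ✗
sensor=N: ✗
sensor=W: ✓ → 45
sensor=D: ✗
sensor=H: ✗
sensor=M: ✗
battery_avg = 45
—
[roof_sum: zone IN ('roof', 'dock') OR temp < -7]
sensor=Z: ✓ → 50
sensor=Q: ✗
sensor=J: ✗
sensor=T: ✗
sensor=N: ✗
sensor=W: ✓ → 45
sensor=D: ✓ → 97
sensor=H: ✓ → 12
sensor=M: ✓ → 15
roof_sum = 50 + 45 + 97 + 12 + 15 = 219

battery_avg=45, roof_sum=219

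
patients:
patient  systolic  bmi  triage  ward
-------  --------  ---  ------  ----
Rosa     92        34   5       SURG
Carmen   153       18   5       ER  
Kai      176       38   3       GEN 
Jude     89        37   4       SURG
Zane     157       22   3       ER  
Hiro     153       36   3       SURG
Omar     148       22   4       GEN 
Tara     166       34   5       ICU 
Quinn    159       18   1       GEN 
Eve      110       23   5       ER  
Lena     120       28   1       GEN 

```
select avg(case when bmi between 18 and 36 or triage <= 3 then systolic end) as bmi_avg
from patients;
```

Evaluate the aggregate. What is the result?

143.4

patient=Rosa: ✓ → 92
patient=Carmen: ✓ → 153
patient=Kai: ✓ → 176
patient=Jude: ✗
patient=Zane: ✓ → 157
patient=Hiro: ✓ → 153
patient=Omar: ✓ → 148
patient=Tara: ✓ → 166
patient=Quinn: ✓ → 159
patient=Eve: ✓ → 110
patient=Lena: ✓ → 120
bmi_avg = (92 + 153 + 176 + 157 + 153 + 148 + 166 + 159 + 110 + 120) / 10 = 143.4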